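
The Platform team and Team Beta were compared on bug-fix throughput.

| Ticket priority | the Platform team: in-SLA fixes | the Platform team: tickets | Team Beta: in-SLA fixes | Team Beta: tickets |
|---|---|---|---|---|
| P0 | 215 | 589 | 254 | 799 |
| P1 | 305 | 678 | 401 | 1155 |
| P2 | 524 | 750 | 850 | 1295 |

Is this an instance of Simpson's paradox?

No

P0: the Platform team 215/589 = 36.5%, Team Beta 254/799 = 31.8% → the Platform team
P1: the Platform team 305/678 = 45.0%, Team Beta 401/1155 = 34.7% → the Platform team
P2: the Platform team 524/750 = 69.9%, Team Beta 850/1295 = 65.6% → the Platform team
Overall: the Platform team 1044/2017 = 51.8%, Team Beta 1505/3249 = 46.3% → the Platform team
The Platform team wins overall and in every ticket group — no reversal.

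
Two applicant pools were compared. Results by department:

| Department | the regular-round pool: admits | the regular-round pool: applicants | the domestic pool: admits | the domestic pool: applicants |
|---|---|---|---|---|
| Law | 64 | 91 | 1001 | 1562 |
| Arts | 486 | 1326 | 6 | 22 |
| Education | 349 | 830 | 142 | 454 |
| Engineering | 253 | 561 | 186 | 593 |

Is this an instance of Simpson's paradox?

Yes

Law: the regular-round pool 64/91 = 70.3%, the domestic pool 1001/1562 = 64.1% → the regular-round pool
Arts: the regular-round pool 486/1326 = 36.7%, the domestic pool 6/22 = 27.3% → the regular-round pool
Education: the regular-round pool 349/830 = 42.0%, the domestic pool 142/454 = 31.3% → the regular-round pool
Engineering: the regular-round pool 253/561 = 45.1%, the domestic pool 186/593 = 31.4% → the regular-round pool
Overall: the regular-round pool 1152/2808 = 41.0%, the domestic pool 1335/2631 = 50.7% → the domestic pool
The regular-round pool wins each department group but the domestic pool wins overall — the comparison reverses. The regular-round pool's applicants skew toward Arts, which has a lower base rate.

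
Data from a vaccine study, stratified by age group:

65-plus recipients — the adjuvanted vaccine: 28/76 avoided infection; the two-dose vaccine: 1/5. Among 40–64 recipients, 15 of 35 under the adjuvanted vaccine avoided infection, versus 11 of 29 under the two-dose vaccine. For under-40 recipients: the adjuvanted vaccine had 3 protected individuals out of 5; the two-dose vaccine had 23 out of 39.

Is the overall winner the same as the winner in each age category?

65-plus: the adjuvanted vaccine 28/76 = 36.8%, the two-dose vaccine 1/5 = 20.0% → the adjuvanted vaccine
40–64: the adjuvanted vaccine 15/35 = 42.9%, the two-dose vaccine 11/29 = 37.9% → the adjuvanted vaccine
Under-40: the adjuvanted vaccine 3/5 = 60.0%, the two-dose vaccine 23/39 = 59.0% → the adjuvanted vaccine
Overall: the adjuvanted vaccine 46/116 = 39.7%, the two-dose vaccine 35/73 = 47.9% → the two-dose vaccine
The adjuvanted vaccine wins each age group but the two-dose vaccine wins overall — the comparison reverses. The adjuvanted vaccine's recipients skew toward 65-plus, which has a lower base rate.

No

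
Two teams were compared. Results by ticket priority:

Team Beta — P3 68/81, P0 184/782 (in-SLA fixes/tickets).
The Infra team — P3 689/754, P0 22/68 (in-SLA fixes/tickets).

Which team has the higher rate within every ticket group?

P3: Team Beta 68/81 = 84.0%, the Infra team 689/754 = 91.4% → the Infra team
P0: Team Beta 184/782 = 23.5%, the Infra team 22/68 = 32.4% → the Infra team
The Infra team has the higher rate in both groups.

the Infra team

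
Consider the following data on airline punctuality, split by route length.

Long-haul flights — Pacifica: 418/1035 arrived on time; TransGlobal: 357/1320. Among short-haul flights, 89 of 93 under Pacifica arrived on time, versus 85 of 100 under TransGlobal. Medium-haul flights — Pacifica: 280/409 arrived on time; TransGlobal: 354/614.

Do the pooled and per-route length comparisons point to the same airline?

Long-haul: Pacifica 418/1035 = 40.4%, TransGlobal 357/1320 = 27.0% → Pacifica
Short-haul: Pacifica 89/93 = 95.7%, TransGlobal 85/100 = 85.0% → Pacifica
Medium-haul: Pacifica 280/409 = 68.5%, TransGlobal 354/614 = 57.7% → Pacifica
Overall: Pacifica 787/1537 = 51.2%, TransGlobal 796/2034 = 39.1% → Pacifica
Pacifica wins overall and in every route group — no reversal.

Yes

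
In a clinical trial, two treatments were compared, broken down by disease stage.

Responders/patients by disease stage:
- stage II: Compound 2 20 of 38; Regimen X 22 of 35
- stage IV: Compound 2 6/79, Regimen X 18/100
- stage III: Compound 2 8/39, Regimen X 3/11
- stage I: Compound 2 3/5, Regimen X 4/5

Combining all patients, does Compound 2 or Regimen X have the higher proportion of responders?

Stage II: Compound 2 20/38 = 52.6%, Regimen X 22/35 = 62.9% → Regimen X
Stage IV: Compound 2 6/79 = 7.6%, Regimen X 18/100 = 18.0% → Regimen X
Stage III: Compound 2 8/39 = 20.5%, Regimen X 3/11 = 27.3% → Regimen X
Stage I: Compound 2 3/5 = 60.0%, Regimen X 4/5 = 80.0% → Regimen X
Overall: Compound 2 37/161 = 23.0%, Regimen X 47/151 = 31.1% → Regimen X

Regimen X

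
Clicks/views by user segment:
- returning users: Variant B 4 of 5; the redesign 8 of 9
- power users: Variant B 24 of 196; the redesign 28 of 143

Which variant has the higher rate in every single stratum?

Returning users: Variant B 4/5 = 80.0%, the redesign 8/9 = 88.9% → the redesign
Power users: Variant B 24/196 = 12.2%, the redesign 28/143 = 19.6% → the redesign
The redesign has the higher rate in both groups.

the redesign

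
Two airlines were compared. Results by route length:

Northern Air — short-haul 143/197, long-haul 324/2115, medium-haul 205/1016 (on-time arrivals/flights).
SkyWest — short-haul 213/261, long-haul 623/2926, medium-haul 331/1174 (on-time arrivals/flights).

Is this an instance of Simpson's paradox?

No

Short-haul: Northern Air 143/197 = 72.6%, SkyWest 213/261 = 81.6% → SkyWest
Long-haul: Northern Air 324/2115 = 15.3%, SkyWest 623/2926 = 21.3% → SkyWest
Medium-haul: Northern Air 205/1016 = 20.2%, SkyWest 331/1174 = 28.2% → SkyWest
Overall: Northern Air 672/3328 = 20.2%, SkyWest 1167/4361 = 26.8% → SkyWest
SkyWest wins overall and in every route group — no reversal.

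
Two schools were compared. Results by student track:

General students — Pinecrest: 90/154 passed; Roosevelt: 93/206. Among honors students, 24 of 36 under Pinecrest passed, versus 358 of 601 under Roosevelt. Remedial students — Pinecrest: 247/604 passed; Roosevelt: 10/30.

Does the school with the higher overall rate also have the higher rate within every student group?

General: Pinecrest 90/154 = 58.4%, Roosevelt 93/206 = 45.1% → Pinecrest
Honors: Pinecrest 24/36 = 66.7%, Roosevelt 358/601 = 59.6% → Pinecrest
Remedial: Pinecrest 247/604 = 40.9%, Roosevelt 10/30 = 33.3% → Pinecrest
Overall: Pinecrest 361/794 = 45.5%, Roosevelt 461/837 = 55.1% → Roosevelt
Pinecrest wins each student group but Roosevelt wins overall — the comparison reverses. Pinecrest's students skew toward remedial, which has a lower base rate.

No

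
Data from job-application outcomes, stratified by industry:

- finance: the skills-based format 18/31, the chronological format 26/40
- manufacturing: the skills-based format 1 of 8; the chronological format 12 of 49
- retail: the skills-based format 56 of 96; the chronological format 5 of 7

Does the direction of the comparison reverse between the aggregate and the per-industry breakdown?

Yes

Finance: the skills-based format 18/31 = 58.1%, the chronological format 26/40 = 65.0% → the chronological format
Manufacturing: the skills-based format 1/8 = 12.5%, the chronological format 12/49 = 24.5% → the chronological format
Retail: the skills-based format 56/96 = 58.3%, the chronological format 5/7 = 71.4% → the chronological format
Overall: the skills-based format 75/135 = 55.6%, the chronological format 43/96 = 44.8% → the skills-based format
The chronological format wins each industry group but the skills-based format wins overall — the comparison reverses. The chronological format's applications skew toward manufacturing, which has a lower base rate.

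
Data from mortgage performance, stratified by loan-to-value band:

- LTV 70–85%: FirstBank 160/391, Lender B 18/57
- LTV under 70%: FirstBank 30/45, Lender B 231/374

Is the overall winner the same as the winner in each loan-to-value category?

LTV 70–85%: FirstBank 160/391 = 40.9%, Lender B 18/57 = 31.6% → FirstBank
LTV under 70%: FirstBank 30/45 = 66.7%, Lender B 231/374 = 61.8% → FirstBank
Overall: FirstBank 190/436 = 43.6%, Lender B 249/431 = 57.8% → Lender B
FirstBank wins each loan-to-value group but Lender B wins overall — the comparison reverses. FirstBank's loans skew toward LTV 70–85%, which has a lower base rate.

No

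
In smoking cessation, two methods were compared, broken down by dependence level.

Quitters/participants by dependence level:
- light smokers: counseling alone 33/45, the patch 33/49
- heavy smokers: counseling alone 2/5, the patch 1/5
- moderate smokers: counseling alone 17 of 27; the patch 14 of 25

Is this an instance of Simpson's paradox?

Light smokers: counseling alone 33/45 = 73.3%, the patch 33/49 = 67.3% → counseling alone
Heavy smokers: counseling alone 2/5 = 40.0%, the patch 1/5 = 20.0% → counseling alone
Moderate smokers: counseling alone 17/27 = 63.0%, the patch 14/25 = 56.0% → counseling alone
Overall: counseling alone 52/77 = 67.5%, the patch 48/79 = 60.8% → counseling alone
Counseling alone wins overall and in every dependence group — no reversal.

No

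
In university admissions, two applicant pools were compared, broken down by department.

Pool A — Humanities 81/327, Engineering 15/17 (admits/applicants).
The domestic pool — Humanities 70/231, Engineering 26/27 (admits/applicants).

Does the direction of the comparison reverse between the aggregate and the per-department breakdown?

Humanities: Pool A 81/327 = 24.8%, the domestic pool 70/231 = 30.3% → the domestic pool
Engineering: Pool A 15/17 = 88.2%, the domestic pool 26/27 = 96.3% → the domestic pool
Overall: Pool A 96/344 = 27.9%, the domestic pool 96/258 = 37.2% → the domestic pool
The domestic pool wins overall and in every department group — no reversal.

No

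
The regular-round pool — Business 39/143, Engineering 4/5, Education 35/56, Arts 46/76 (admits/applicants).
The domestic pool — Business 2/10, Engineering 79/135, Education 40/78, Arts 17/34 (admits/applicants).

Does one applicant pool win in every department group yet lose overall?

Business: the regular-round pool 39/143 = 27.3%, the domestic pool 2/10 = 20.0% → the regular-round pool
Engineering: the regular-round pool 4/5 = 80.0%, the domestic pool 79/135 = 58.5% → the regular-round pool
Education: the regular-round pool 35/56 = 62.5%, the domestic pool 40/78 = 51.3% → the regular-round pool
Arts: the regular-round pool 46/76 = 60.5%, the domestic pool 17/34 = 50.0% → the regular-round pool
Overall: the regular-round pool 124/280 = 44.3%, the domestic pool 138/257 = 53.7% → the domestic pool
The regular-round pool wins each department group but the domestic pool wins overall — the comparison reverses. The regular-round pool's applicants skew toward Business, which has a lower base rate.

Yes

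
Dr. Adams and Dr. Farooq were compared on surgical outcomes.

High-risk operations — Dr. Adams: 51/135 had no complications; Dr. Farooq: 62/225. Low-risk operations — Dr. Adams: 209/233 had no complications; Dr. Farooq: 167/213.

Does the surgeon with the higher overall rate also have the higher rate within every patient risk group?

Yes

High-risk: Dr. Adams 51/135 = 37.8%, Dr. Farooq 62/225 = 27.6% → Dr. Adams
Low-risk: Dr. Adams 209/233 = 89.7%, Dr. Farooq 167/213 = 78.4% → Dr. Adams
Overall: Dr. Adams 260/368 = 70.7%, Dr. Farooq 229/438 = 52.3% → Dr. Adams
Dr. Adams wins overall and in every patient risk group — no reversal.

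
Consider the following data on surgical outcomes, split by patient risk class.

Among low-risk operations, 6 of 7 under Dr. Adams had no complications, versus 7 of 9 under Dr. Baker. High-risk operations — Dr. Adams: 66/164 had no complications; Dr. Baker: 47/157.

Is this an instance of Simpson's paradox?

Low-risk: Dr. Adams 6/7 = 85.7%, Dr. Baker 7/9 = 77.8% → Dr. Adams
High-risk: Dr. Adams 66/164 = 40.2%, Dr. Baker 47/157 = 29.9% → Dr. Adams
Overall: Dr. Adams 72/171 = 42.1%, Dr. Baker 54/166 = 32.5% → Dr. Adams
Dr. Adams wins overall and in every patient risk group — no reversal.

No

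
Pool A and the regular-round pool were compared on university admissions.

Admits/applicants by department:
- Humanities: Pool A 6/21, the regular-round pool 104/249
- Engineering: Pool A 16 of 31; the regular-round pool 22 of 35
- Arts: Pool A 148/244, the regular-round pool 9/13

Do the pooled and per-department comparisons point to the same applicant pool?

Humanities: Pool A 6/21 = 28.6%, the regular-round pool 104/249 = 41.8% → the regular-round pool
Engineering: Pool A 16/31 = 51.6%, the regular-round pool 22/35 = 62.9% → the regular-round pool
Arts: Pool A 148/244 = 60.7%, the regular-round pool 9/13 = 69.2% → the regular-round pool
Overall: Pool A 170/296 = 57.4%, the regular-round pool 135/297 = 45.5% → Pool A
The regular-round pool wins each department group but Pool A wins overall — the comparison reverses. The regular-round pool's applicants skew toward Humanities, which has a lower base rate.

No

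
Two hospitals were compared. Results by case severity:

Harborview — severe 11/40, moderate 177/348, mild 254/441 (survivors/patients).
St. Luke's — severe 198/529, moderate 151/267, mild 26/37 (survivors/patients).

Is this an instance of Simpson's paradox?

Severe: Harborview 11/40 = 27.5%, St. Luke's 198/529 = 37.4% → St. Luke's
Moderate: Harborview 177/348 = 50.9%, St. Luke's 151/267 = 56.6% → St. Luke's
Mild: Harborview 254/441 = 57.6%, St. Luke's 26/37 = 70.3% → St. Luke's
Overall: Harborview 442/829 = 53.3%, St. Luke's 375/833 = 45.0% → Harborview
St. Luke's wins each case group but Harborview wins overall — the comparison reverses. St. Luke's's patients skew toward severe, which has a lower base rate.

Yes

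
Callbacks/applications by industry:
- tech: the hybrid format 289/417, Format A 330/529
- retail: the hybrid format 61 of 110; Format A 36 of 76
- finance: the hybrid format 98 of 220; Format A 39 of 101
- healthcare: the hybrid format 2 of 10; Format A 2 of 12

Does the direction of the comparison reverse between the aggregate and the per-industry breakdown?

Tech: the hybrid format 289/417 = 69.3%, Format A 330/529 = 62.4% → the hybrid format
Retail: the hybrid format 61/110 = 55.5%, Format A 36/76 = 47.4% → the hybrid format
Finance: the hybrid format 98/220 = 44.5%, Format A 39/101 = 38.6% → the hybrid format
Healthcare: the hybrid format 2/10 = 20.0%, Format A 2/12 = 16.7% → the hybrid format
Overall: the hybrid format 450/757 = 59.4%, Format A 407/718 = 56.7% → the hybrid format
The hybrid format wins overall and in every industry group — no reversal.

No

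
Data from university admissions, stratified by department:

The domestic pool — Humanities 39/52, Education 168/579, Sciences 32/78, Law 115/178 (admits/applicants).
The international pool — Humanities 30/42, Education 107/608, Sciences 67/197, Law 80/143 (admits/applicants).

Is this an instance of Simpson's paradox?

No

Humanities: the domestic pool 39/52 = 75.0%, the international pool 30/42 = 71.4% → the domestic pool
Education: the domestic pool 168/579 = 29.0%, the international pool 107/608 = 17.6% → the domestic pool
Sciences: the domestic pool 32/78 = 41.0%, the international pool 67/197 = 34.0% → the domestic pool
Law: the domestic pool 115/178 = 64.6%, the international pool 80/143 = 55.9% → the domestic pool
Overall: the domestic pool 354/887 = 39.9%, the international pool 284/990 = 28.7% → the domestic pool
The domestic pool wins overall and in every department group — no reversal.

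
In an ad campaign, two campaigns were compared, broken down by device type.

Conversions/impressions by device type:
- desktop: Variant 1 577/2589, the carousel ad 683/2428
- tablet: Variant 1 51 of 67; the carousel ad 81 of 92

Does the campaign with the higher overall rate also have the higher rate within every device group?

Yes

Desktop: Variant 1 577/2589 = 22.3%, the carousel ad 683/2428 = 28.1% → the carousel ad
Tablet: Variant 1 51/67 = 76.1%, the carousel ad 81/92 = 88.0% → the carousel ad
Overall: Variant 1 628/2656 = 23.6%, the carousel ad 764/2520 = 30.3% → the carousel ad
The carousel ad wins overall and in every device group — no reversal.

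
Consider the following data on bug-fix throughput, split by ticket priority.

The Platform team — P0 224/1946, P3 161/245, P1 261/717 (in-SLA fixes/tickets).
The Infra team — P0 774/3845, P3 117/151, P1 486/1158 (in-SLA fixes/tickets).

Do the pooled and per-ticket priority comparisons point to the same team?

Yes

P0: the Platform team 224/1946 = 11.5%, the Infra team 774/3845 = 20.1% → the Infra team
P3: the Platform team 161/245 = 65.7%, the Infra team 117/151 = 77.5% → the Infra team
P1: the Platform team 261/717 = 36.4%, the Infra team 486/1158 = 42.0% → the Infra team
Overall: the Platform team 646/2908 = 22.2%, the Infra team 1377/5154 = 26.7% → the Infra team
The Infra team wins overall and in every ticket group — no reversal.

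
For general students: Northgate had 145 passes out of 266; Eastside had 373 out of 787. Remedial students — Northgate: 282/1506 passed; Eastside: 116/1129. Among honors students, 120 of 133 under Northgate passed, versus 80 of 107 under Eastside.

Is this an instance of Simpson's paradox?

General: Northgate 145/266 = 54.5%, Eastside 373/787 = 47.4% → Northgate
Remedial: Northgate 282/1506 = 18.7%, Eastside 116/1129 = 10.3% → Northgate
Honors: Northgate 120/133 = 90.2%, Eastside 80/107 = 74.8% → Northgate
Overall: Northgate 547/1905 = 28.7%, Eastside 569/2023 = 28.1% → Northgate
Northgate wins overall and in every student group — no reversal.

No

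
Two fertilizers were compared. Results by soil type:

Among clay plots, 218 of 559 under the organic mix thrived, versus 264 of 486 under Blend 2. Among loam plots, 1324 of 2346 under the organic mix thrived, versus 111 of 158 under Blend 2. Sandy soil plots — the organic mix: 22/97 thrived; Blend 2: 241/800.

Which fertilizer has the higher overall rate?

the organic mix

Clay: the organic mix 218/559 = 39.0%, Blend 2 264/486 = 54.3% → Blend 2
Loam: the organic mix 1324/2346 = 56.4%, Blend 2 111/158 = 70.3% → Blend 2
Sandy soil: the organic mix 22/97 = 22.7%, Blend 2 241/800 = 30.1% → Blend 2
Overall: the organic mix 1564/3002 = 52.1%, Blend 2 616/1444 = 42.7% → the organic mix
(Blend 2 wins every soil group but the organic mix wins overall — Blend 2's plots skew toward the low-rate sandy soil group.)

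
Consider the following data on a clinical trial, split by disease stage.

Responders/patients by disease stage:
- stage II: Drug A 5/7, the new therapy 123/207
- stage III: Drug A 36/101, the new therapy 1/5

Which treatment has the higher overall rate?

the new therapy

Stage II: Drug A 5/7 = 71.4%, the new therapy 123/207 = 59.4% → Drug A
Stage III: Drug A 36/101 = 35.6%, the new therapy 1/5 = 20.0% → Drug A
Overall: Drug A 41/108 = 38.0%, the new therapy 124/212 = 58.5% → the new therapy
(Drug A wins every disease group but the new therapy wins overall — Drug A's patients skew toward the low-rate stage III group.)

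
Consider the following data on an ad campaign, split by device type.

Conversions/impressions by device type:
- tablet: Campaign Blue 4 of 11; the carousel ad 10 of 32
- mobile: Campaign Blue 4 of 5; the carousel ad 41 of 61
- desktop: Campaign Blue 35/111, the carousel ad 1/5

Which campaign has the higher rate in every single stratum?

Tablet: Campaign Blue 4/11 = 36.4%, the carousel ad 10/32 = 31.2% → Campaign Blue
Mobile: Campaign Blue 4/5 = 80.0%, the carousel ad 41/61 = 67.2% → Campaign Blue
Desktop: Campaign Blue 35/111 = 31.5%, the carousel ad 1/5 = 20.0% → Campaign Blue
Campaign Blue has the higher rate in all 3 groups.

Campaign Blue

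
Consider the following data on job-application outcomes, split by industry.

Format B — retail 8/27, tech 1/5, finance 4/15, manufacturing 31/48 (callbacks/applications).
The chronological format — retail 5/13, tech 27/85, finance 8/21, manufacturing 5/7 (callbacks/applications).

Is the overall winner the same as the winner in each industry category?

Retail: Format B 8/27 = 29.6%, the chronological format 5/13 = 38.5% → the chronological format
Tech: Format B 1/5 = 20.0%, the chronological format 27/85 = 31.8% → the chronological format
Finance: Format B 4/15 = 26.7%, the chronological format 8/21 = 38.1% → the chronological format
Manufacturing: Format B 31/48 = 64.6%, the chronological format 5/7 = 71.4% → the chronological format
Overall: Format B 44/95 = 46.3%, the chronological format 45/126 = 35.7% → Format B
The chronological format wins each industry group but Format B wins overall — the comparison reverses. The chronological format's applications skew toward tech, which has a lower base rate.

No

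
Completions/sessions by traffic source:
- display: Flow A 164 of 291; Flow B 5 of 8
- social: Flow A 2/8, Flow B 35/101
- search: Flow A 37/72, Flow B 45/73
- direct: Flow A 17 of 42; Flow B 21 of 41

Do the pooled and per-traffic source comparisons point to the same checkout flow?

Display: Flow A 164/291 = 56.4%, Flow B 5/8 = 62.5% → Flow B
Social: Flow A 2/8 = 25.0%, Flow B 35/101 = 34.7% → Flow B
Search: Flow A 37/72 = 51.4%, Flow B 45/73 = 61.6% → Flow B
Direct: Flow A 17/42 = 40.5%, Flow B 21/41 = 51.2% → Flow B
Overall: Flow A 220/413 = 53.3%, Flow B 106/223 = 47.5% → Flow A
Flow B wins each traffic group but Flow A wins overall — the comparison reverses. Flow B's sessions skew toward social, which has a lower base rate.

No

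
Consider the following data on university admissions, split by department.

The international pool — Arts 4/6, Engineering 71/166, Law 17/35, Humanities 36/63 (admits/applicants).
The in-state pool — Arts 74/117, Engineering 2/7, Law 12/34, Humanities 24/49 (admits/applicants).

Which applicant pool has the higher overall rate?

Arts: the international pool 4/6 = 66.7%, the in-state pool 74/117 = 63.2% → the international pool
Engineering: the international pool 71/166 = 42.8%, the in-state pool 2/7 = 28.6% → the international pool
Law: the international pool 17/35 = 48.6%, the in-state pool 12/34 = 35.3% → the international pool
Humanities: the international pool 36/63 = 57.1%, the in-state pool 24/49 = 49.0% → the international pool
Overall: the international pool 128/270 = 47.4%, the in-state pool 112/207 = 54.1% → the in-state pool
(The international pool wins every department group but the in-state pool wins overall — the international pool's applicants skew toward the low-rate Engineering group.)

the in-state pool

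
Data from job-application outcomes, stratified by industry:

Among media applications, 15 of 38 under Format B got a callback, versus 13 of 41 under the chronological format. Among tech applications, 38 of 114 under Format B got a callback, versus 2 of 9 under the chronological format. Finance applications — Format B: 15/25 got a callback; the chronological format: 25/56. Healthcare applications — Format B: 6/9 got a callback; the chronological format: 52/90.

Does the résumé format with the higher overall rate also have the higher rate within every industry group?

Media: Format B 15/38 = 39.5%, the chronological format 13/41 = 31.7% → Format B
Tech: Format B 38/114 = 33.3%, the chronological format 2/9 = 22.2% → Format B
Finance: Format B 15/25 = 60.0%, the chronological format 25/56 = 44.6% → Format B
Healthcare: Format B 6/9 = 66.7%, the chronological format 52/90 = 57.8% → Format B
Overall: Format B 74/186 = 39.8%, the chronological format 92/196 = 46.9% → the chronological format
Format B wins each industry group but the chronological format wins overall — the comparison reverses. Format B's applications skew toward tech, which has a lower base rate.

No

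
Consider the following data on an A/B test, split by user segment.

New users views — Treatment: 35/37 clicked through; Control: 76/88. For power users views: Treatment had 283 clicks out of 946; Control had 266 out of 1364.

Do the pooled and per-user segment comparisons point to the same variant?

New users: Treatment 35/37 = 94.6%, Control 76/88 = 86.4% → Treatment
Power users: Treatment 283/946 = 29.9%, Control 266/1364 = 19.5% → Treatment
Overall: Treatment 318/983 = 32.3%, Control 342/1452 = 23.6% → Treatment
Treatment wins overall and in every user group — no reversal.

Yes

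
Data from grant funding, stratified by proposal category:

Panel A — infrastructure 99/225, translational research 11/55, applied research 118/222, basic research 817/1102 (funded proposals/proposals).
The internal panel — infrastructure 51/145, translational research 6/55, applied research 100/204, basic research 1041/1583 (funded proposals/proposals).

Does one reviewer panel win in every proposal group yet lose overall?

No

Infrastructure: Panel A 99/225 = 44.0%, the internal panel 51/145 = 35.2% → Panel A
Translational research: Panel A 11/55 = 20.0%, the internal panel 6/55 = 10.9% → Panel A
Applied research: Panel A 118/222 = 53.2%, the internal panel 100/204 = 49.0% → Panel A
Basic research: Panel A 817/1102 = 74.1%, the internal panel 1041/1583 = 65.8% → Panel A
Overall: Panel A 1045/1604 = 65.1%, the internal panel 1198/1987 = 60.3% → Panel A
Panel A wins overall and in every proposal group — no reversal.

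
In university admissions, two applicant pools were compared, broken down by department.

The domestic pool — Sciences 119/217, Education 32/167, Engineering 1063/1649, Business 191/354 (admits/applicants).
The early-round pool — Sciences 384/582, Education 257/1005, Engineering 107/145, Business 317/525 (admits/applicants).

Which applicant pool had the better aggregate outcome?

the domestic pool

Sciences: the domestic pool 119/217 = 54.8%, the early-round pool 384/582 = 66.0% → the early-round pool
Education: the domestic pool 32/167 = 19.2%, the early-round pool 257/1005 = 25.6% → the early-round pool
Engineering: the domestic pool 1063/1649 = 64.5%, the early-round pool 107/145 = 73.8% → the early-round pool
Business: the domestic pool 191/354 = 54.0%, the early-round pool 317/525 = 60.4% → the early-round pool
Overall: the domestic pool 1405/2387 = 58.9%, the early-round pool 1065/2257 = 47.2% → the domestic pool
(The early-round pool wins every department group but the domestic pool wins overall — the early-round pool's applicants skew toward the low-rate Education group.)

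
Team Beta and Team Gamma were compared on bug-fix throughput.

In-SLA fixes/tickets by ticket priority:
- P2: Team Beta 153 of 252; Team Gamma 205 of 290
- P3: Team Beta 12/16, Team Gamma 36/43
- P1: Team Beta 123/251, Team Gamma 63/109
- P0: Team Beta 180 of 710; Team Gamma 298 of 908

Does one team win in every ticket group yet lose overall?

No

P2: Team Beta 153/252 = 60.7%, Team Gamma 205/290 = 70.7% → Team Gamma
P3: Team Beta 12/16 = 75.0%, Team Gamma 36/43 = 83.7% → Team Gamma
P1: Team Beta 123/251 = 49.0%, Team Gamma 63/109 = 57.8% → Team Gamma
P0: Team Beta 180/710 = 25.4%, Team Gamma 298/908 = 32.8% → Team Gamma
Overall: Team Beta 468/1229 = 38.1%, Team Gamma 602/1350 = 44.6% → Team Gamma
Team Gamma wins overall and in every ticket group — no reversal.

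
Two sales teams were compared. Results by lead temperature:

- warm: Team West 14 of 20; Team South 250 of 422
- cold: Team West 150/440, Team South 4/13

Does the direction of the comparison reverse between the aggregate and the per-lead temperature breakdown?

Warm: Team West 14/20 = 70.0%, Team South 250/422 = 59.2% → Team West
Cold: Team West 150/440 = 34.1%, Team South 4/13 = 30.8% → Team West
Overall: Team West 164/460 = 35.7%, Team South 254/435 = 58.4% → Team South
Team West wins each lead group but Team South wins overall — the comparison reverses. Team West's leads skew toward cold, which has a lower base rate.

Yes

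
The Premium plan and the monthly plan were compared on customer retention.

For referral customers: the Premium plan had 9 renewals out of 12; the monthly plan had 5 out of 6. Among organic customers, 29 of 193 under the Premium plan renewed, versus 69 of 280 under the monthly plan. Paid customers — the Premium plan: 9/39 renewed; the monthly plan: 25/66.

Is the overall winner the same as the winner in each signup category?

Yes

Referral: the Premium plan 9/12 = 75.0%, the monthly plan 5/6 = 83.3% → the monthly plan
Organic: the Premium plan 29/193 = 15.0%, the monthly plan 69/280 = 24.6% → the monthly plan
Paid: the Premium plan 9/39 = 23.1%, the monthly plan 25/66 = 37.9% → the monthly plan
Overall: the Premium plan 47/244 = 19.3%, the monthly plan 99/352 = 28.1% → the monthly plan
The monthly plan wins overall and in every signup group — no reversal.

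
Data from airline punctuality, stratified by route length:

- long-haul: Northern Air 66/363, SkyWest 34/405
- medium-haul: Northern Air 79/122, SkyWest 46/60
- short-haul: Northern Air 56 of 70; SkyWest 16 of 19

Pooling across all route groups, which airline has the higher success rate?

Long-haul: Northern Air 66/363 = 18.2%, SkyWest 34/405 = 8.4% → Northern Air
Medium-haul: Northern Air 79/122 = 64.8%, SkyWest 46/60 = 76.7% → SkyWest
Short-haul: Northern Air 56/70 = 80.0%, SkyWest 16/19 = 84.2% → SkyWest
Overall: Northern Air 201/555 = 36.2%, SkyWest 96/484 = 19.8% → Northern Air
(Neither sweeps every route group, but Northern Air has the higher pooled rate.)

Northern Air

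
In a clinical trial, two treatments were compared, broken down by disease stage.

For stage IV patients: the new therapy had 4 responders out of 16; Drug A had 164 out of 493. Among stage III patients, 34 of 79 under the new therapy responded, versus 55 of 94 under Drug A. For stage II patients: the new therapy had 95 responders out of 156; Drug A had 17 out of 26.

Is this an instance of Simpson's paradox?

Yes

Stage IV: the new therapy 4/16 = 25.0%, Drug A 164/493 = 33.3% → Drug A
Stage III: the new therapy 34/79 = 43.0%, Drug A 55/94 = 58.5% → Drug A
Stage II: the new therapy 95/156 = 60.9%, Drug A 17/26 = 65.4% → Drug A
Overall: the new therapy 133/251 = 53.0%, Drug A 236/613 = 38.5% → the new therapy
Drug A wins each disease group but the new therapy wins overall — the comparison reverses. Drug A's patients skew toward stage IV, which has a lower base rate.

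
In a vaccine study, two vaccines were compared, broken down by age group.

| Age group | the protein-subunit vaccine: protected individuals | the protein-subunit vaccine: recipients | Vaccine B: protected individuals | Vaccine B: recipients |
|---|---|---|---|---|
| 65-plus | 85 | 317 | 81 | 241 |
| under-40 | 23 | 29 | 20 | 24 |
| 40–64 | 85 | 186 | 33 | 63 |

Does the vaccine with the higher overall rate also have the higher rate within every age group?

65-plus: the protein-subunit vaccine 85/317 = 26.8%, Vaccine B 81/241 = 33.6% → Vaccine B
Under-40: the protein-subunit vaccine 23/29 = 79.3%, Vaccine B 20/24 = 83.3% → Vaccine B
40–64: the protein-subunit vaccine 85/186 = 45.7%, Vaccine B 33/63 = 52.4% → Vaccine B
Overall: the protein-subunit vaccine 193/532 = 36.3%, Vaccine B 134/328 = 40.9% → Vaccine B
Vaccine B wins overall and in every age group — no reversal.

Yes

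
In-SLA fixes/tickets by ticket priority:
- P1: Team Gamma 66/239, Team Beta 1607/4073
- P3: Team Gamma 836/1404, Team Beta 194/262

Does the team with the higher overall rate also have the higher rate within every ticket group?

P1: Team Gamma 66/239 = 27.6%, Team Beta 1607/4073 = 39.5% → Team Beta
P3: Team Gamma 836/1404 = 59.5%, Team Beta 194/262 = 74.0% → Team Beta
Overall: Team Gamma 902/1643 = 54.9%, Team Beta 1801/4335 = 41.5% → Team Gamma
Team Beta wins each ticket group but Team Gamma wins overall — the comparison reverses. Team Beta's tickets skew toward P1, which has a lower base rate.

No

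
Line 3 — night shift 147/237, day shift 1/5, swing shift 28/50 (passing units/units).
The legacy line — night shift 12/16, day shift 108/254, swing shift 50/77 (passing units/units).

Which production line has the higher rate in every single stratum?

the legacy line

Night shift: Line 3 147/237 = 62.0%, the legacy line 12/16 = 75.0% → the legacy line
Day shift: Line 3 1/5 = 20.0%, the legacy line 108/254 = 42.5% → the legacy line
Swing shift: Line 3 28/50 = 56.0%, the legacy line 50/77 = 64.9% → the legacy line
The legacy line has the higher rate in all 3 groups.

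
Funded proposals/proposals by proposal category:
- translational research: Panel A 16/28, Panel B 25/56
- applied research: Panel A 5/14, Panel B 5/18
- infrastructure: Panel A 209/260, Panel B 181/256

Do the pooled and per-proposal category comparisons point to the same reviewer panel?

Yes

Translational research: Panel A 16/28 = 57.1%, Panel B 25/56 = 44.6% → Panel A
Applied research: Panel A 5/14 = 35.7%, Panel B 5/18 = 27.8% → Panel A
Infrastructure: Panel A 209/260 = 80.4%, Panel B 181/256 = 70.7% → Panel A
Overall: Panel A 230/302 = 76.2%, Panel B 211/330 = 63.9% → Panel A
Panel A wins overall and in every proposal group — no reversal.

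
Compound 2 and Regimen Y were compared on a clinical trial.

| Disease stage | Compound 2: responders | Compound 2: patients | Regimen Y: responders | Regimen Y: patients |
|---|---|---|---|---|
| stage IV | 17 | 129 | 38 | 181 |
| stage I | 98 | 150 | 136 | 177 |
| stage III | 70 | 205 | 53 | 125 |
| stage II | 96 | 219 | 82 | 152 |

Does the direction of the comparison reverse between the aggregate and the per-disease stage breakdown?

Stage IV: Compound 2 17/129 = 13.2%, Regimen Y 38/181 = 21.0% → Regimen Y
Stage I: Compound 2 98/150 = 65.3%, Regimen Y 136/177 = 76.8% → Regimen Y
Stage III: Compound 2 70/205 = 34.1%, Regimen Y 53/125 = 42.4% → Regimen Y
Stage II: Compound 2 96/219 = 43.8%, Regimen Y 82/152 = 53.9% → Regimen Y
Overall: Compound 2 281/703 = 40.0%, Regimen Y 309/635 = 48.7% → Regimen Y
Regimen Y wins overall and in every disease group — no reversal.

No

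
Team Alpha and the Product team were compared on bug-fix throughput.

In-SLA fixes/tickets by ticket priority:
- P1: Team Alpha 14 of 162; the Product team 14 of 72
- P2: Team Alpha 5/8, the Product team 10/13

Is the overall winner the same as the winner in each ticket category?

P1: Team Alpha 14/162 = 8.6%, the Product team 14/72 = 19.4% → the Product team
P2: Team Alpha 5/8 = 62.5%, the Product team 10/13 = 76.9% → the Product team
Overall: Team Alpha 19/170 = 11.2%, the Product team 24/85 = 28.2% → the Product team
The Product team wins overall and in every ticket group — no reversal.

Yes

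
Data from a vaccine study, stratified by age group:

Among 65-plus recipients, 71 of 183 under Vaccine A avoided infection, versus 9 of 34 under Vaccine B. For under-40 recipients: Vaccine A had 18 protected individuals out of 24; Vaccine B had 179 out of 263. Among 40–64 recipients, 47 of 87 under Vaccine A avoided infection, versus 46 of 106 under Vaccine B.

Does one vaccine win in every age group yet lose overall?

65-plus: Vaccine A 71/183 = 38.8%, Vaccine B 9/34 = 26.5% → Vaccine A
Under-40: Vaccine A 18/24 = 75.0%, Vaccine B 179/263 = 68.1% → Vaccine A
40–64: Vaccine A 47/87 = 54.0%, Vaccine B 46/106 = 43.4% → Vaccine A
Overall: Vaccine A 136/294 = 46.3%, Vaccine B 234/403 = 58.1% → Vaccine B
Vaccine A wins each age group but Vaccine B wins overall — the comparison reverses. Vaccine A's recipients skew toward 65-plus, which has a lower base rate.

Yes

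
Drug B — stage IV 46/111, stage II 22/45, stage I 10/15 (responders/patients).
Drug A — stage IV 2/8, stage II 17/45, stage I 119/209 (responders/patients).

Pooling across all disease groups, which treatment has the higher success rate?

Stage IV: Drug B 46/111 = 41.4%, Drug A 2/8 = 25.0% → Drug B
Stage II: Drug B 22/45 = 48.9%, Drug A 17/45 = 37.8% → Drug B
Stage I: Drug B 10/15 = 66.7%, Drug A 119/209 = 56.9% → Drug B
Overall: Drug B 78/171 = 45.6%, Drug A 138/262 = 52.7% → Drug A
(Drug B wins every disease group but Drug A wins overall — Drug B's patients skew toward the low-rate stage IV group.)

Drug A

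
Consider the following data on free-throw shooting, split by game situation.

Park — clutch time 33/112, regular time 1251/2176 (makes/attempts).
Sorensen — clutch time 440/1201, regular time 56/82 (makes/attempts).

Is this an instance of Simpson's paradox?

Yes

Clutch time: Park 33/112 = 29.5%, Sorensen 440/1201 = 36.6% → Sorensen
Regular time: Park 1251/2176 = 57.5%, Sorensen 56/82 = 68.3% → Sorensen
Overall: Park 1284/2288 = 56.1%, Sorensen 496/1283 = 38.7% → Park
Sorensen wins each game group but Park wins overall — the comparison reverses. Sorensen's attempts skew toward clutch time, which has a lower base rate.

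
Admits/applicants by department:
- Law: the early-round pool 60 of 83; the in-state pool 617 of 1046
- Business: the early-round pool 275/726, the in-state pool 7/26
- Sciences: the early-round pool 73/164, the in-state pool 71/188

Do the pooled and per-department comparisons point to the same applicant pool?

Law: the early-round pool 60/83 = 72.3%, the in-state pool 617/1046 = 59.0% → the early-round pool
Business: the early-round pool 275/726 = 37.9%, the in-state pool 7/26 = 26.9% → the early-round pool
Sciences: the early-round pool 73/164 = 44.5%, the in-state pool 71/188 = 37.8% → the early-round pool
Overall: the early-round pool 408/973 = 41.9%, the in-state pool 695/1260 = 55.2% → the in-state pool
The early-round pool wins each department group but the in-state pool wins overall — the comparison reverses. The early-round pool's applicants skew toward Business, which has a lower base rate.

No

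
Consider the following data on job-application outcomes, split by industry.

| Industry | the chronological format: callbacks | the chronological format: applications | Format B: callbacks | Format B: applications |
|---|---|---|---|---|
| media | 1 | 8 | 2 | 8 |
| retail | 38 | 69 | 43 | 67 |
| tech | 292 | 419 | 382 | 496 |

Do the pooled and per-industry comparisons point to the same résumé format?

Media: the chronological format 1/8 = 12.5%, Format B 2/8 = 25.0% → Format B
Retail: the chronological format 38/69 = 55.1%, Format B 43/67 = 64.2% → Format B
Tech: the chronological format 292/419 = 69.7%, Format B 382/496 = 77.0% → Format B
Overall: the chronological format 331/496 = 66.7%, Format B 427/571 = 74.8% → Format B
Format B wins overall and in every industry group — no reversal.

Yes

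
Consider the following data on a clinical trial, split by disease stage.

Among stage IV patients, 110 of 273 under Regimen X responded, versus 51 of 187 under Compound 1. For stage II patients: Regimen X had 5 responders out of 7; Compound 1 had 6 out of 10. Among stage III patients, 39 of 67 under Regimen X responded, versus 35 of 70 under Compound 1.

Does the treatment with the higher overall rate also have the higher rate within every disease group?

Yes

Stage IV: Regimen X 110/273 = 40.3%, Compound 1 51/187 = 27.3% → Regimen X
Stage II: Regimen X 5/7 = 71.4%, Compound 1 6/10 = 60.0% → Regimen X
Stage III: Regimen X 39/67 = 58.2%, Compound 1 35/70 = 50.0% → Regimen X
Overall: Regimen X 154/347 = 44.4%, Compound 1 92/267 = 34.5% → Regimen X
Regimen X wins overall and in every disease group — no reversal.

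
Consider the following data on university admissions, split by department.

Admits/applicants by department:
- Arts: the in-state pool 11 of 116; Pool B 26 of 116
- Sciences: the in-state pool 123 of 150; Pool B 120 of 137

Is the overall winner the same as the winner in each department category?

Yes

Arts: the in-state pool 11/116 = 9.5%, Pool B 26/116 = 22.4% → Pool B
Sciences: the in-state pool 123/150 = 82.0%, Pool B 120/137 = 87.6% → Pool B
Overall: the in-state pool 134/266 = 50.4%, Pool B 146/253 = 57.7% → Pool B
Pool B wins overall and in every department group — no reversal.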